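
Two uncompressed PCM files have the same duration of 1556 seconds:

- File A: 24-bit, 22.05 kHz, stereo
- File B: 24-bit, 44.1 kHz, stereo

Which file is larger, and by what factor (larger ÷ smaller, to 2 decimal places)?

File A: 22,050 × 3 × 2 = 132,300 bytes/s.
File B: 44,100 × 3 × 2 = 264,600 bytes/s.
File B is larger; ratio = 411,717,600 / 205,858,800 = 2.00.

File B, by a factor of 2.00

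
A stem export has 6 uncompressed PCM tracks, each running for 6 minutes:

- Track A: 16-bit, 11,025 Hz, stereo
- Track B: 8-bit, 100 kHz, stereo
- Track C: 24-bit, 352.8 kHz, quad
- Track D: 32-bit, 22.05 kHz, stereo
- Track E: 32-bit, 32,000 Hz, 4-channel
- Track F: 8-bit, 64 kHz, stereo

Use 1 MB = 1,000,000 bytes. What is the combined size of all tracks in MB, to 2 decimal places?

1905.88 MB

6 minutes = 360 s.
Track A: 11,025 × 360 × 2 × 2 = 15,876,000 bytes.
Track B: 100,000 × 360 × 1 × 2 = 72,000,000 bytes.
Track C: 352,800 × 360 × 3 × 4 = 1,524,096,000 bytes.
Track D: 22,050 × 360 × 4 × 2 = 63,504,000 bytes.
Track E: 32,000 × 360 × 4 × 4 = 184,320,000 bytes.
Track F: 64,000 × 360 × 1 × 2 = 46,080,000 bytes.
Total = 1,905,876,000 bytes = 1905.88 MB.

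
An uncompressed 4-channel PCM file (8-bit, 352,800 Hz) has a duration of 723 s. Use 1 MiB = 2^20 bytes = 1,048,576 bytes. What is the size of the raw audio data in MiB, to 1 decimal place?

973.0 MiB

Bytes = 352,800 samples/s × 723 s × 1 bytes/sample × 4 ch = 1,020,297,600 bytes.
1,020,297,600 / 1,048,576 = 973.0 MiB.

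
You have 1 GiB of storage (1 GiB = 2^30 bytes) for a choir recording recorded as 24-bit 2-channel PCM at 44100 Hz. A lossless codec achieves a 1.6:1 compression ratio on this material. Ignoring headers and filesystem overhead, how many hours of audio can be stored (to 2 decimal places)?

1.80 hours

Uncompressed byte rate = 44,100 × 3 × 2 = 264,600 bytes/s.
After 1.6:1 compression, effective rate ≈ 165375 bytes/s.
Capacity = 1 × 1,073,741,824 = 1,073,741,824 bytes.
1,073,741,824 / effective rate ≈ 6492.77 s → 1.80 hours.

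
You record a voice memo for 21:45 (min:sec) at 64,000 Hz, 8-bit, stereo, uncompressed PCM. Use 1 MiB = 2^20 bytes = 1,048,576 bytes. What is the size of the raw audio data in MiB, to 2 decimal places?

159.30 MiB

Duration = 21:45 (min:sec) = 1,305 s.
Bytes = 64,000 samples/s × 1,305 s × 1 bytes/sample × 2 ch = 167,040,000 bytes.
167,040,000 / 1,048,576 = 159.30 MiB.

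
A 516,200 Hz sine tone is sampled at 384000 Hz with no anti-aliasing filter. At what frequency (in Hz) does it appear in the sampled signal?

132,200 Hz

Nyquist = 384,000/2 = 192,000 Hz; 516,200 Hz exceeds it.
Alias = |516,200 − 1×384,000| = |516,200 − 384,000| = 132,200 Hz.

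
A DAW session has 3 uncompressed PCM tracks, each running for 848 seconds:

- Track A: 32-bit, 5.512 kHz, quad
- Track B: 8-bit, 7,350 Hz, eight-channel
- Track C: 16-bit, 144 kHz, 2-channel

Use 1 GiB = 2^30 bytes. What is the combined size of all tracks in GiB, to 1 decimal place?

0.6 GiB

Track A: 5,512 × 848 × 4 × 4 = 74,786,816 bytes.
Track B: 7,350 × 848 × 1 × 8 = 49,862,400 bytes.
Track C: 144,000 × 848 × 2 × 2 = 488,448,000 bytes.
Total = 613,097,216 bytes = 0.6 GiB.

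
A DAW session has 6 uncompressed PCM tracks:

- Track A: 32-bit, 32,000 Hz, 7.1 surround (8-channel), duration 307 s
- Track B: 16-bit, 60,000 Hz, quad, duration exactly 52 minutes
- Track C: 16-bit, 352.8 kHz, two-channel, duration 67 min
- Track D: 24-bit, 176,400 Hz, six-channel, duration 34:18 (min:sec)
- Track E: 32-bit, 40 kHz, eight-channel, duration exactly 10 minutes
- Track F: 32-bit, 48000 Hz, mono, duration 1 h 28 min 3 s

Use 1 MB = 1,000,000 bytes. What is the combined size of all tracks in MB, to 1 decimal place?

Track A: 32,000 × 307 × 4 × 8 = 314,368,000 bytes.
Track B: exactly 52 minutes = 3,120 s; 60,000 × 3,120 × 2 × 4 = 1,497,600,000 bytes.
Track C: 67 min = 4,020 s; 352,800 × 4,020 × 2 × 2 = 5,673,024,000 bytes.
Track D: 34:18 (min:sec) = 2,058 s; 176,400 × 2,058 × 3 × 6 = 6,534,561,600 bytes.
Track E: exactly 10 minutes = 600 s; 40,000 × 600 × 4 × 8 = 768,000,000 bytes.
Track F: 1 h 28 min 3 s = 5,283 s; 48,000 × 5,283 × 4 × 1 = 1,014,336,000 bytes.
Total = 15,801,889,600 bytes = 15801.9 MB.

15801.9 MB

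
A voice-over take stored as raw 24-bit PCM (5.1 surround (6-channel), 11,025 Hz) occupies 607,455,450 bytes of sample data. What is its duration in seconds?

Byte rate = 11,025 × 3 × 6 = 198,450 bytes/s.
Duration = 607,455,450 / 198,450 = 3,061 s.

3,061 seconds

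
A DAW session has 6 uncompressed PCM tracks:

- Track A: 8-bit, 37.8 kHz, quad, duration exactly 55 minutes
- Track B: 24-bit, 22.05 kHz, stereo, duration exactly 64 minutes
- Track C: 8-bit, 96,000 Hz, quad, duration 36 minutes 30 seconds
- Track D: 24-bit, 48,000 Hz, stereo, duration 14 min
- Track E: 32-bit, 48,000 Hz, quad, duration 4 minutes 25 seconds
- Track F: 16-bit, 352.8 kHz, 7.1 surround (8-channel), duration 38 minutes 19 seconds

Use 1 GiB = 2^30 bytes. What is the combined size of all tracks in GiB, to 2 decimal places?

14.22 GiB

Track A: exactly 55 minutes = 3,300 s; 37,800 × 3,300 × 1 × 4 = 498,960,000 bytes.
Track B: exactly 64 minutes = 3,840 s; 22,050 × 3,840 × 3 × 2 = 508,032,000 bytes.
Track C: 36 minutes 30 seconds = 2,190 s; 96,000 × 2,190 × 1 × 4 = 840,960,000 bytes.
Track D: 14 min = 840 s; 48,000 × 840 × 3 × 2 = 241,920,000 bytes.
Track E: 4 minutes 25 seconds = 265 s; 48,000 × 265 × 4 × 4 = 203,520,000 bytes.
Track F: 38 minutes 19 seconds = 2,299 s; 352,800 × 2,299 × 2 × 8 = 12,977,395,200 bytes.
Total = 15,270,787,200 bytes = 14.22 GiB.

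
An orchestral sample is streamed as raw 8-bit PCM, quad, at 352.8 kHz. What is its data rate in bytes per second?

Bit rate = 352,800 × 8 × 4 = 11,289,600 bits/s.
11,289,600 / 8 = 1,411,200 bytes/s.

1,411,200 bytes/s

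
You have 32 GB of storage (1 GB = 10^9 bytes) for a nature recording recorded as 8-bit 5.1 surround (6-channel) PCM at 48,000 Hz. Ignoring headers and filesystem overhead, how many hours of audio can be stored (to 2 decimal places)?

Uncompressed byte rate = 48,000 × 1 × 6 = 288,000 bytes/s.
Capacity = 32 × 1,000,000,000 = 32,000,000,000 bytes.
32,000,000,000 / 288,000 ≈ 111111.11 s → 30.86 hours.

30.86 hours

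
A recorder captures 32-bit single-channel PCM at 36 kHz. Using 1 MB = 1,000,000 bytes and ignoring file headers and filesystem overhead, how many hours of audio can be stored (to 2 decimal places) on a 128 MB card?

0.25 hours

Uncompressed byte rate = 36,000 × 4 × 1 = 144,000 bytes/s.
Capacity = 128 × 1,000,000 = 128,000,000 bytes.
128,000,000 / 144,000 ≈ 888.89 s → 0.25 hours.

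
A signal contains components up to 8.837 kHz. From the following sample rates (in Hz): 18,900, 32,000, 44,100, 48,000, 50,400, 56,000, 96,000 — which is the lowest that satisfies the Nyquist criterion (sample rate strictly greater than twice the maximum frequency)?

Need sample rate > 2 × 8,837 = 17,674 Hz.
Lowest listed rate above 17,674 Hz is 18,900 Hz.

18,900 Hz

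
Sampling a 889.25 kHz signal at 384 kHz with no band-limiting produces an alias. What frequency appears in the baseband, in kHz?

121.25 kHz

Nyquist = 384,000/2 = 192,000 Hz; 889,250 Hz exceeds it.
Alias = |889,250 − 2×384,000| = |889,250 − 768,000| = 121,250 Hz = 121.25 kHz.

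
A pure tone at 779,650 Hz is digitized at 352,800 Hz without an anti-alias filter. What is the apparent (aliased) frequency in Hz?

Nyquist = 352,800/2 = 176,400 Hz; 779,650 Hz exceeds it.
Alias = |779,650 − 2×352,800| = |779,650 − 705,600| = 74,050 Hz.

74,050 Hz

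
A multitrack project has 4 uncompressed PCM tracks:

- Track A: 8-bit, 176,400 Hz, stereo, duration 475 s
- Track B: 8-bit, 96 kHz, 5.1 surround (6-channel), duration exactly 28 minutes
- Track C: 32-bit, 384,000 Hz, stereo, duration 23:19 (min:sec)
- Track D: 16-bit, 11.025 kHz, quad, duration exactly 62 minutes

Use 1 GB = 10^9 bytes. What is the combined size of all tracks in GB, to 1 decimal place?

5.8 GB

Track A: 176,400 × 475 × 1 × 2 = 167,580,000 bytes.
Track B: exactly 28 minutes = 1,680 s; 96,000 × 1,680 × 1 × 6 = 967,680,000 bytes.
Track C: 23:19 (min:sec) = 1,399 s; 384,000 × 1,399 × 4 × 2 = 4,297,728,000 bytes.
Track D: exactly 62 minutes = 3,720 s; 11,025 × 3,720 × 2 × 4 = 328,104,000 bytes.
Total = 5,761,092,000 bytes = 5.8 GB.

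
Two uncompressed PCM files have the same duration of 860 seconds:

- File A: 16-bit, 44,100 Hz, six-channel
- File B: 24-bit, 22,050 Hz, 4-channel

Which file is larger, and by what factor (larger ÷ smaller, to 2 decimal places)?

File A, by a factor of 2.00

File A: 44,100 × 2 × 6 = 529,200 bytes/s.
File B: 22,050 × 3 × 4 = 264,600 bytes/s.
File A is larger; ratio = 455,112,000 / 227,556,000 = 2.00.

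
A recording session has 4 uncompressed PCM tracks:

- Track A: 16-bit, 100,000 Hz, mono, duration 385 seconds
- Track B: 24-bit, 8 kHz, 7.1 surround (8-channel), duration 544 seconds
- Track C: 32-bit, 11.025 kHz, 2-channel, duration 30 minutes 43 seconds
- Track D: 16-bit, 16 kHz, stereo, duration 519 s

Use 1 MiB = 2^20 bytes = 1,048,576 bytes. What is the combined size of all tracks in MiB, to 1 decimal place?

359.7 MiB

Track A: 100,000 × 385 × 2 × 1 = 77,000,000 bytes.
Track B: 8,000 × 544 × 3 × 8 = 104,448,000 bytes.
Track C: 30 minutes 43 seconds = 1,843 s; 11,025 × 1,843 × 4 × 2 = 162,552,600 bytes.
Track D: 16,000 × 519 × 2 × 2 = 33,216,000 bytes.
Total = 377,216,600 bytes = 359.7 MiB.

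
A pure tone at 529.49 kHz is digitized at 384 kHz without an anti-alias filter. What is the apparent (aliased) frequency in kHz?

Nyquist = 384,000/2 = 192,000 Hz; 529,490 Hz exceeds it.
Alias = |529,490 − 1×384,000| = |529,490 − 384,000| = 145,490 Hz = 145.49 kHz.

145.49 kHz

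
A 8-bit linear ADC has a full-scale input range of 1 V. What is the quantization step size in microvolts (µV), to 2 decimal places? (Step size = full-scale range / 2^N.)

3906.25 µV

1 V / 2^8 = 1 / 256 V = 3906.25 µV.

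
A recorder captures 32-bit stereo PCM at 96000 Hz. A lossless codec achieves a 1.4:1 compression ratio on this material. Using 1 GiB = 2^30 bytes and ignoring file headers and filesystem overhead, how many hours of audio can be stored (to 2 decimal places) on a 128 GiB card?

Uncompressed byte rate = 96,000 × 4 × 2 = 768,000 bytes/s.
After 1.4:1 compression, effective rate ≈ 548571.43 bytes/s.
Capacity = 128 × 1,073,741,824 = 137,438,953,472 bytes.
137,438,953,472 / effective rate ≈ 250539.76 s → 69.59 hours.

69.59 hours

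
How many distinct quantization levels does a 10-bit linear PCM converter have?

1,024 levels

2^10 = 1,024.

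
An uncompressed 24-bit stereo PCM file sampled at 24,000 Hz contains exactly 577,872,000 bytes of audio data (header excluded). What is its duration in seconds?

4,013 seconds

Byte rate = 24,000 × 3 × 2 = 144,000 bytes/s.
Duration = 577,872,000 / 144,000 = 4,013 s.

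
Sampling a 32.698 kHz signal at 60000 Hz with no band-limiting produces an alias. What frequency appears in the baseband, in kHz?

27.302 kHz

Nyquist = 60,000/2 = 30,000 Hz; 32,698 Hz exceeds it.
Alias = |32,698 − 1×60,000| = |32,698 − 60,000| = 27,302 Hz = 27.302 kHz.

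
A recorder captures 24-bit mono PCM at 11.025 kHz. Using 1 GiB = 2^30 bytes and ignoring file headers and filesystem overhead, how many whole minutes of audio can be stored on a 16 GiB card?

8,657 minutes

Uncompressed byte rate = 11,025 × 3 × 1 = 33,075 bytes/s.
Capacity = 16 × 1,073,741,824 = 17,179,869,184 bytes.
17,179,869,184 / 33,075 ≈ 519421.59 s → 8,657 minutes.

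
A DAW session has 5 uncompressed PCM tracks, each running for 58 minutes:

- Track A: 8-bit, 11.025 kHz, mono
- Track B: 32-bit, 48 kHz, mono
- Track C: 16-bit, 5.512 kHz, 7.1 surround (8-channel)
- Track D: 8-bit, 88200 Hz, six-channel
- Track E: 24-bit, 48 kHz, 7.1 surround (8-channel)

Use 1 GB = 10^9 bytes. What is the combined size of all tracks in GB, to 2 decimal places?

58 minutes = 3,480 s.
Track A: 11,025 × 3,480 × 1 × 1 = 38,367,000 bytes.
Track B: 48,000 × 3,480 × 4 × 1 = 668,160,000 bytes.
Track C: 5,512 × 3,480 × 2 × 8 = 306,908,160 bytes.
Track D: 88,200 × 3,480 × 1 × 6 = 1,841,616,000 bytes.
Track E: 48,000 × 3,480 × 3 × 8 = 4,008,960,000 bytes.
Total = 6,864,011,160 bytes = 6.86 GB.

6.86 GB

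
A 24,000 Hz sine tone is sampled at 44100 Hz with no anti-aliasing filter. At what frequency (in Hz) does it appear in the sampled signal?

20,100 Hz

Nyquist = 44,100/2 = 22,050 Hz; 24,000 Hz exceeds it.
Alias = |24,000 − 1×44,100| = |24,000 − 44,100| = 20,100 Hz.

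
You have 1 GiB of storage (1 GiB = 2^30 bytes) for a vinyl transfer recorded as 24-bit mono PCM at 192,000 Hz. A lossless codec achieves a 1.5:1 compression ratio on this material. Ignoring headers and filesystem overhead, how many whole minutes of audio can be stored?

Uncompressed byte rate = 192,000 × 3 × 1 = 576,000 bytes/s.
After 1.5:1 compression, effective rate ≈ 384000 bytes/s.
Capacity = 1 × 1,073,741,824 = 1,073,741,824 bytes.
1,073,741,824 / effective rate ≈ 2796.2 s → 46 minutes.

46 minutes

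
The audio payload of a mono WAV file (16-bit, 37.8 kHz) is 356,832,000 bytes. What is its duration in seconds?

Byte rate = 37,800 × 2 × 1 = 75,600 bytes/s.
Duration = 356,832,000 / 75,600 = 4,720 s.

4,720 seconds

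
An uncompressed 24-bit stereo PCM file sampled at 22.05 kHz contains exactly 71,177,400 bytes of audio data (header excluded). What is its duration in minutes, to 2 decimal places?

Byte rate = 22,050 × 3 × 2 = 132,300 bytes/s.
Duration = 71,177,400 / 132,300 = 538 s.
538 s / 60 = 8.97 minutes.

8.97 minutes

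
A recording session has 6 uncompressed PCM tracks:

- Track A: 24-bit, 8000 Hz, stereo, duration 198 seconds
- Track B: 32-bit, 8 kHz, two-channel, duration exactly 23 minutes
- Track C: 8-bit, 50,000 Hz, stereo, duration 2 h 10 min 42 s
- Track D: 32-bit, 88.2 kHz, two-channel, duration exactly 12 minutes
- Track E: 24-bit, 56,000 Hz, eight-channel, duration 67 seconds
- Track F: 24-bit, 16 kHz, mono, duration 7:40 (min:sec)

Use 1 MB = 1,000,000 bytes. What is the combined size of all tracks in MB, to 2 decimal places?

Track A: 8,000 × 198 × 3 × 2 = 9,504,000 bytes.
Track B: exactly 23 minutes = 1,380 s; 8,000 × 1,380 × 4 × 2 = 88,320,000 bytes.
Track C: 2 h 10 min 42 s = 7,842 s; 50,000 × 7,842 × 1 × 2 = 784,200,000 bytes.
Track D: exactly 12 minutes = 720 s; 88,200 × 720 × 4 × 2 = 508,032,000 bytes.
Track E: 56,000 × 67 × 3 × 8 = 90,048,000 bytes.
Track F: 7:40 (min:sec) = 460 s; 16,000 × 460 × 3 × 1 = 22,080,000 bytes.
Total = 1,502,184,000 bytes = 1502.18 MB.

1502.18 MB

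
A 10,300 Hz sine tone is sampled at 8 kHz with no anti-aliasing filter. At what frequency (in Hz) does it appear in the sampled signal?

2,300 Hz

Nyquist = 8,000/2 = 4,000 Hz; 10,300 Hz exceeds it.
Alias = |10,300 − 1×8,000| = |10,300 − 8,000| = 2,300 Hz.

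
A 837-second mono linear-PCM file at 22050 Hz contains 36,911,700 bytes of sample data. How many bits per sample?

16 bits

Bytes per sample = 36,911,700 / (22,050 × 837 × 1) = 36,911,700 / 18,455,850 = 2.
Bit depth = 2 × 8 = 16 bits.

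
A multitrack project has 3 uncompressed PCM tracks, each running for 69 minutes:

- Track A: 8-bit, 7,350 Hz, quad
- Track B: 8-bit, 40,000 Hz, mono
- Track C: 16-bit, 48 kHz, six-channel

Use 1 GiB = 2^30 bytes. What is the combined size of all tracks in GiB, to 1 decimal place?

69 minutes = 4,140 s.
Track A: 7,350 × 4,140 × 1 × 4 = 121,716,000 bytes.
Track B: 40,000 × 4,140 × 1 × 1 = 165,600,000 bytes.
Track C: 48,000 × 4,140 × 2 × 6 = 2,384,640,000 bytes.
Total = 2,671,956,000 bytes = 2.5 GiB.

2.5 GiB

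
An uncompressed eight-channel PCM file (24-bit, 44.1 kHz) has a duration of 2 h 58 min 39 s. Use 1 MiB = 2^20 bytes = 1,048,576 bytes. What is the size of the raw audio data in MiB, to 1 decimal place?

Duration = 2 h 58 min 39 s = 10,719 s.
Bytes = 44,100 samples/s × 10,719 s × 3 bytes/sample × 8 ch = 11,344,989,600 bytes.
11,344,989,600 / 1,048,576 = 10819.4 MiB.

10819.4 MiB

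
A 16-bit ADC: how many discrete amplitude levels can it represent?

65,536 levels

2^16 = 65,536.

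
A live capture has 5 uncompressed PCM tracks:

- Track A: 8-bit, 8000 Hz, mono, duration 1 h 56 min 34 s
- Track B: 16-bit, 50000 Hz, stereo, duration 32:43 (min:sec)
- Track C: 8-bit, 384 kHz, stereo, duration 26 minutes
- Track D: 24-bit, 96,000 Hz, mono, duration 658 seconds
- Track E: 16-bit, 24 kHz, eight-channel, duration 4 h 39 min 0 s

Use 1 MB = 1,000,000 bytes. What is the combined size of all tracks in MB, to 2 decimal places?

8264.30 MB

Track A: 1 h 56 min 34 s = 6,994 s; 8,000 × 6,994 × 1 × 1 = 55,952,000 bytes.
Track B: 32:43 (min:sec) = 1,963 s; 50,000 × 1,963 × 2 × 2 = 392,600,000 bytes.
Track C: 26 minutes = 1,560 s; 384,000 × 1,560 × 1 × 2 = 1,198,080,000 bytes.
Track D: 96,000 × 658 × 3 × 1 = 189,504,000 bytes.
Track E: 4 h 39 min 0 s = 16,740 s; 24,000 × 16,740 × 2 × 8 = 6,428,160,000 bytes.
Total = 8,264,296,000 bytes = 8264.30 MB.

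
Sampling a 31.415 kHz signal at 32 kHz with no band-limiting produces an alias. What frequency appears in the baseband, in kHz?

Nyquist = 32,000/2 = 16,000 Hz; 31,415 Hz exceeds it.
Alias = |31,415 − 1×32,000| = |31,415 − 32,000| = 585 Hz = 0.585 kHz.

0.585 kHz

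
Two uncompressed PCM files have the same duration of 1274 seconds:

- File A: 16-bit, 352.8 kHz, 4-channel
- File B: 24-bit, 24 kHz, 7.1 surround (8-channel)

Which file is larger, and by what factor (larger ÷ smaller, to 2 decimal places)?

File A, by a factor of 4.90

File A: 352,800 × 2 × 4 = 2,822,400 bytes/s.
File B: 24,000 × 3 × 8 = 576,000 bytes/s.
File A is larger; ratio = 3,595,737,600 / 733,824,000 = 4.90.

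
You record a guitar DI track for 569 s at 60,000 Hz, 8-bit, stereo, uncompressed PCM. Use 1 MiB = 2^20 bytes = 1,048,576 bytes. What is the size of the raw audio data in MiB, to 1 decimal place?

Bytes = 60,000 samples/s × 569 s × 1 bytes/sample × 2 ch = 68,280,000 bytes.
68,280,000 / 1,048,576 = 65.1 MiB.

65.1 MiB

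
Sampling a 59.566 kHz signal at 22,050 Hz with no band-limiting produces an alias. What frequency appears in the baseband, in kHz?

6.584 kHz

Nyquist = 22,050/2 = 11,025 Hz; 59,566 Hz exceeds it.
Alias = |59,566 − 3×22,050| = |59,566 − 66,150| = 6,584 Hz = 6.584 kHz.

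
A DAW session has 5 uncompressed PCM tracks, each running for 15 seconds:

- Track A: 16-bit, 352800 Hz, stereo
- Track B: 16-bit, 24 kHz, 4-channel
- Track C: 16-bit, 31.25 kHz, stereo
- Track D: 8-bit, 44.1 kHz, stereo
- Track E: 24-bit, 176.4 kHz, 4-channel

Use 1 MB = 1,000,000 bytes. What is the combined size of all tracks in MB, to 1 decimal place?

59.0 MB

Track A: 352,800 × 15 × 2 × 2 = 21,168,000 bytes.
Track B: 24,000 × 15 × 2 × 4 = 2,880,000 bytes.
Track C: 31,250 × 15 × 2 × 2 = 1,875,000 bytes.
Track D: 44,100 × 15 × 1 × 2 = 1,323,000 bytes.
Track E: 176,400 × 15 × 3 × 4 = 31,752,000 bytes.
Total = 58,998,000 bytes = 59.0 MB.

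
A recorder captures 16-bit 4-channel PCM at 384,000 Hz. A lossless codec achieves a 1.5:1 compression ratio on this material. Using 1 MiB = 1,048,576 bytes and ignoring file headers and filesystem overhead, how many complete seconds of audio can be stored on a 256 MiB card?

131 seconds

Uncompressed byte rate = 384,000 × 2 × 4 = 3,072,000 bytes/s.
After 1.5:1 compression, effective rate ≈ 2048000 bytes/s.
Capacity = 256 × 1,048,576 = 268,435,456 bytes.
268,435,456 / effective rate ≈ 131.07 s → 131 seconds.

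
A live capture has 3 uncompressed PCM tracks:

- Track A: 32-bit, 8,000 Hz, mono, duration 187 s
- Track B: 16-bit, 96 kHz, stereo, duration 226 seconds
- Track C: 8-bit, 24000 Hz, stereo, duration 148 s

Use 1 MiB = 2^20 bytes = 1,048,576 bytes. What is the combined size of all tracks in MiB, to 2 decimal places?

Track A: 8,000 × 187 × 4 × 1 = 5,984,000 bytes.
Track B: 96,000 × 226 × 2 × 2 = 86,784,000 bytes.
Track C: 24,000 × 148 × 1 × 2 = 7,104,000 bytes.
Total = 99,872,000 bytes = 95.25 MiB.

95.25 MiB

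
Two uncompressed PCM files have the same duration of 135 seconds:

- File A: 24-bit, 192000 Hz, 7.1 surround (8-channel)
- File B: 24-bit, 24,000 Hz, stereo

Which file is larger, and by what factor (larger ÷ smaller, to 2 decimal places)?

File A, by a factor of 32.00

File A: 192,000 × 3 × 8 = 4,608,000 bytes/s.
File B: 24,000 × 3 × 2 = 144,000 bytes/s.
File A is larger; ratio = 622,080,000 / 19,440,000 = 32.00.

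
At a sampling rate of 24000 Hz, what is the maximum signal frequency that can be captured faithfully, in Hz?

Nyquist frequency = sample rate / 2 = 24,000 / 2 = 12,000 Hz.

12,000 Hz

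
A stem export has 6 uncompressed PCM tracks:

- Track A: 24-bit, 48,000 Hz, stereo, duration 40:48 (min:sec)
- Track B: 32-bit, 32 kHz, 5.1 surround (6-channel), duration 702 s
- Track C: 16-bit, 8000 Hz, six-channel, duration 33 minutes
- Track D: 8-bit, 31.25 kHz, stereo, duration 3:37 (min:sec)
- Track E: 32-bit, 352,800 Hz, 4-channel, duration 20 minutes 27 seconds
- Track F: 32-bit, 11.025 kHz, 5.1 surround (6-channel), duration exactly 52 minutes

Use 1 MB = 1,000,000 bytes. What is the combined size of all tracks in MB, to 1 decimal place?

Track A: 40:48 (min:sec) = 2,448 s; 48,000 × 2,448 × 3 × 2 = 705,024,000 bytes.
Track B: 32,000 × 702 × 4 × 6 = 539,136,000 bytes.
Track C: 33 minutes = 1,980 s; 8,000 × 1,980 × 2 × 6 = 190,080,000 bytes.
Track D: 3:37 (min:sec) = 217 s; 31,250 × 217 × 1 × 2 = 13,562,500 bytes.
Track E: 20 minutes 27 seconds = 1,227 s; 352,800 × 1,227 × 4 × 4 = 6,926,169,600 bytes.
Track F: exactly 52 minutes = 3,120 s; 11,025 × 3,120 × 4 × 6 = 825,552,000 bytes.
Total = 9,199,524,100 bytes = 9199.5 MB.

9199.5 MB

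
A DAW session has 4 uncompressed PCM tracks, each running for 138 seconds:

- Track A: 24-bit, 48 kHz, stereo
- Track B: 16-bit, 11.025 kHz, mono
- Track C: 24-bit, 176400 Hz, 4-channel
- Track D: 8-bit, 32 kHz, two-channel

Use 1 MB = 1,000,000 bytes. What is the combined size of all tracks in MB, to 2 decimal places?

Track A: 48,000 × 138 × 3 × 2 = 39,744,000 bytes.
Track B: 11,025 × 138 × 2 × 1 = 3,042,900 bytes.
Track C: 176,400 × 138 × 3 × 4 = 292,118,400 bytes.
Track D: 32,000 × 138 × 1 × 2 = 8,832,000 bytes.
Total = 343,737,300 bytes = 343.74 MB.

343.74 MB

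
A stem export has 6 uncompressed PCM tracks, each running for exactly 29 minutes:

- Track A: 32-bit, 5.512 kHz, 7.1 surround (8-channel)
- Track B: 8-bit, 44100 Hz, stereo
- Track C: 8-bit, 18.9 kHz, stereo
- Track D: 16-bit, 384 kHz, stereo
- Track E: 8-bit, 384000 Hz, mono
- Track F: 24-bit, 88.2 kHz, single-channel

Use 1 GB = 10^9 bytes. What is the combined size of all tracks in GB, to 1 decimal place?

4.3 GB

exactly 29 minutes = 1,740 s.
Track A: 5,512 × 1,740 × 4 × 8 = 306,908,160 bytes.
Track B: 44,100 × 1,740 × 1 × 2 = 153,468,000 bytes.
Track C: 18,900 × 1,740 × 1 × 2 = 65,772,000 bytes.
Track D: 384,000 × 1,740 × 2 × 2 = 2,672,640,000 bytes.
Track E: 384,000 × 1,740 × 1 × 1 = 668,160,000 bytes.
Track F: 88,200 × 1,740 × 3 × 1 = 460,404,000 bytes.
Total = 4,327,352,160 bytes = 4.3 GB.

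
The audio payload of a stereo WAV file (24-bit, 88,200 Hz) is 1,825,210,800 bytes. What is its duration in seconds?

Byte rate = 88,200 × 3 × 2 = 529,200 bytes/s.
Duration = 1,825,210,800 / 529,200 = 3,449 s.

3,449 seconds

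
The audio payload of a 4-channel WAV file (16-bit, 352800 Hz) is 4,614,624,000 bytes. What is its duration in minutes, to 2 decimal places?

Byte rate = 352,800 × 2 × 4 = 2,822,400 bytes/s.
Duration = 4,614,624,000 / 2,822,400 = 1,635 s.
1,635 s / 60 = 27.25 minutes.

27.25 minutes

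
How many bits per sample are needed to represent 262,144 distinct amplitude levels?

18 bits

log2(262,144) = 18.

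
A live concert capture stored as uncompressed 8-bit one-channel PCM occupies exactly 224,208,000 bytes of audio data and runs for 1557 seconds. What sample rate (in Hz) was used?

144,000 Hz

Bytes = sample_rate × seconds × bytes_per_sample × channels.
sample_rate = 224,208,000 / (1,557 × 1 × 1) = 224,208,000 / 1,557 = 144,000 Hz.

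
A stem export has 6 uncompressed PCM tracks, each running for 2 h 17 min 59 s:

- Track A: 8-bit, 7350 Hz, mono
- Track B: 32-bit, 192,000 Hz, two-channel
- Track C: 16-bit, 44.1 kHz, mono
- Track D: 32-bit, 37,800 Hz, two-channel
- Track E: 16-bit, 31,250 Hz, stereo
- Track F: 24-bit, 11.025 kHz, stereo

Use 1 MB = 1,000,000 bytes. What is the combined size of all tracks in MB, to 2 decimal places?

2 h 17 min 59 s = 8,279 s.
Track A: 7,350 × 8,279 × 1 × 1 = 60,850,650 bytes.
Track B: 192,000 × 8,279 × 4 × 2 = 12,716,544,000 bytes.
Track C: 44,100 × 8,279 × 2 × 1 = 730,207,800 bytes.
Track D: 37,800 × 8,279 × 4 × 2 = 2,503,569,600 bytes.
Track E: 31,250 × 8,279 × 2 × 2 = 1,034,875,000 bytes.
Track F: 11,025 × 8,279 × 3 × 2 = 547,655,850 bytes.
Total = 17,593,702,900 bytes = 17593.70 MB.

17593.70 MB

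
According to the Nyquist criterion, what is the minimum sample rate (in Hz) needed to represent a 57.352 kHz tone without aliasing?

Minimum sample rate = 2 × 57,352 Hz = 114,704 Hz.

114,704 Hz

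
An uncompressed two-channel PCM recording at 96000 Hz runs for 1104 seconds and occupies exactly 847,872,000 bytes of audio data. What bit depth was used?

Bytes per sample = 847,872,000 / (96,000 × 1,104 × 2) = 847,872,000 / 211,968,000 = 4.
Bit depth = 4 × 8 = 32 bits.

32 bits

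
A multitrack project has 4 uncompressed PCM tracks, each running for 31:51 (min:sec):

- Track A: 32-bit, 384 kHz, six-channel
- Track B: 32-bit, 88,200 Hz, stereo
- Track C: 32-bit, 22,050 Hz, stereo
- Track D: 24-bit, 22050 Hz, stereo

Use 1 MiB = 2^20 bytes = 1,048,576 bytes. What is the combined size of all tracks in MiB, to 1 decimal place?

31:51 (min:sec) = 1,911 s.
Track A: 384,000 × 1,911 × 4 × 6 = 17,611,776,000 bytes.
Track B: 88,200 × 1,911 × 4 × 2 = 1,348,401,600 bytes.
Track C: 22,050 × 1,911 × 4 × 2 = 337,100,400 bytes.
Track D: 22,050 × 1,911 × 3 × 2 = 252,825,300 bytes.
Total = 19,550,103,300 bytes = 18644.4 MiB.

18644.4 MiB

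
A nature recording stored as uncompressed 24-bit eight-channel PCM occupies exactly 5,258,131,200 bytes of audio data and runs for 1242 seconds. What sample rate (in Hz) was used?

Bytes = sample_rate × seconds × bytes_per_sample × channels.
sample_rate = 5,258,131,200 / (1,242 × 3 × 8) = 5,258,131,200 / 29,808 = 176,400 Hz.

176,400 Hz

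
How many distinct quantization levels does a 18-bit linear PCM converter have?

262,144 levels

2^18 = 262,144.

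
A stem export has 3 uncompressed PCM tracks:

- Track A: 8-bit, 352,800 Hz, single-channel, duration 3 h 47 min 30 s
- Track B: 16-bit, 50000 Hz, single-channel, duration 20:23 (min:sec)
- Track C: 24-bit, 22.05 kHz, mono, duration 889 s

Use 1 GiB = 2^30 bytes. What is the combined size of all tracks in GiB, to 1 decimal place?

Track A: 3 h 47 min 30 s = 13,650 s; 352,800 × 13,650 × 1 × 1 = 4,815,720,000 bytes.
Track B: 20:23 (min:sec) = 1,223 s; 50,000 × 1,223 × 2 × 1 = 122,300,000 bytes.
Track C: 22,050 × 889 × 3 × 1 = 58,807,350 bytes.
Total = 4,996,827,350 bytes = 4.7 GiB.

4.7 GiB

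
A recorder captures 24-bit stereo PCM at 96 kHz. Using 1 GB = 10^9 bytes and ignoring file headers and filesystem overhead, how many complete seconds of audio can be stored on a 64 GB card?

Uncompressed byte rate = 96,000 × 3 × 2 = 576,000 bytes/s.
Capacity = 64 × 1,000,000,000 = 64,000,000,000 bytes.
64,000,000,000 / 576,000 ≈ 111111.11 s → 111,111 seconds.

111,111 seconds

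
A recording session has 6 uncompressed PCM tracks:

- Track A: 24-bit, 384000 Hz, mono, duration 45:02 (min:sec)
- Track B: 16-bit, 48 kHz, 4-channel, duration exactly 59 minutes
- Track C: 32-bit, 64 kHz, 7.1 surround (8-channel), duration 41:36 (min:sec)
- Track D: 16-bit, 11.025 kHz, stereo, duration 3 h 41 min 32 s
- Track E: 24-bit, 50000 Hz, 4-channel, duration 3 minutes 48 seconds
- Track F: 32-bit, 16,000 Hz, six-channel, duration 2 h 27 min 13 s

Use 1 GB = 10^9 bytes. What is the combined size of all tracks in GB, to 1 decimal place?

13.7 GB

Track A: 45:02 (min:sec) = 2,702 s; 384,000 × 2,702 × 3 × 1 = 3,112,704,000 bytes.
Track B: exactly 59 minutes = 3,540 s; 48,000 × 3,540 × 2 × 4 = 1,359,360,000 bytes.
Track C: 41:36 (min:sec) = 2,496 s; 64,000 × 2,496 × 4 × 8 = 5,111,808,000 bytes.
Track D: 3 h 41 min 32 s = 13,292 s; 11,025 × 13,292 × 2 × 2 = 586,177,200 bytes.
Track E: 3 minutes 48 seconds = 228 s; 50,000 × 228 × 3 × 4 = 136,800,000 bytes.
Track F: 2 h 27 min 13 s = 8,833 s; 16,000 × 8,833 × 4 × 6 = 3,391,872,000 bytes.
Total = 13,698,721,200 bytes = 13.7 GB.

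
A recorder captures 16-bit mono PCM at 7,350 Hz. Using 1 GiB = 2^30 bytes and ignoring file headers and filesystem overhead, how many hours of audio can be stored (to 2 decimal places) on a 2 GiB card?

40.58 hours

Uncompressed byte rate = 7,350 × 2 × 1 = 14,700 bytes/s.
Capacity = 2 × 1,073,741,824 = 2,147,483,648 bytes.
2,147,483,648 / 14,700 ≈ 146087.32 s → 40.58 hours.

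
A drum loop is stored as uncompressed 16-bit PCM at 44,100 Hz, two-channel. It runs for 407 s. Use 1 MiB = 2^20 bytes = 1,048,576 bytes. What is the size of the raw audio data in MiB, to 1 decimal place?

Bytes = 44,100 samples/s × 407 s × 2 bytes/sample × 2 ch = 71,794,800 bytes.
71,794,800 / 1,048,576 = 68.5 MiB.

68.5 MiB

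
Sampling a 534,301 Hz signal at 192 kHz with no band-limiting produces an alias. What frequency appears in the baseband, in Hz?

41,699 Hz

Nyquist = 192,000/2 = 96,000 Hz; 534,301 Hz exceeds it.
Alias = |534,301 − 3×192,000| = |534,301 − 576,000| = 41,699 Hz.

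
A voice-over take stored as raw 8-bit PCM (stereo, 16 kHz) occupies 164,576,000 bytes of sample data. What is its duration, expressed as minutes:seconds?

85:43

Byte rate = 16,000 × 1 × 2 = 32,000 bytes/s.
Duration = 164,576,000 / 32,000 = 5,143 s.
5,143 s = 85:43.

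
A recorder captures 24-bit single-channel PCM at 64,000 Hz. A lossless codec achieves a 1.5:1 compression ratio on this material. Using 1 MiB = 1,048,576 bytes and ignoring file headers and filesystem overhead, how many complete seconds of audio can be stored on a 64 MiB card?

Uncompressed byte rate = 64,000 × 3 × 1 = 192,000 bytes/s.
After 1.5:1 compression, effective rate ≈ 128000 bytes/s.
Capacity = 64 × 1,048,576 = 67,108,864 bytes.
67,108,864 / effective rate ≈ 524.29 s → 524 seconds.

524 seconds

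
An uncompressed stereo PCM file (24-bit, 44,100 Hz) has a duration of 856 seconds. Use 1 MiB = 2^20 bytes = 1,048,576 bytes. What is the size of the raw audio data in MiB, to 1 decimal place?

216.0 MiB

Bytes = 44,100 samples/s × 856 s × 3 bytes/sample × 2 ch = 226,497,600 bytes.
226,497,600 / 1,048,576 = 216.0 MiB.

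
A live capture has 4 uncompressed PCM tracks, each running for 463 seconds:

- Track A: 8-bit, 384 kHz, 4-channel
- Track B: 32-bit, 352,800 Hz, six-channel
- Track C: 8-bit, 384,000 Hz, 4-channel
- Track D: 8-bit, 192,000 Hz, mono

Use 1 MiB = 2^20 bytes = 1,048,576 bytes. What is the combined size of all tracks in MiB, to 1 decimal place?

5179.9 MiB

Track A: 384,000 × 463 × 1 × 4 = 711,168,000 bytes.
Track B: 352,800 × 463 × 4 × 6 = 3,920,313,600 bytes.
Track C: 384,000 × 463 × 1 × 4 = 711,168,000 bytes.
Track D: 192,000 × 463 × 1 × 1 = 88,896,000 bytes.
Total = 5,431,545,600 bytes = 5179.9 MiB.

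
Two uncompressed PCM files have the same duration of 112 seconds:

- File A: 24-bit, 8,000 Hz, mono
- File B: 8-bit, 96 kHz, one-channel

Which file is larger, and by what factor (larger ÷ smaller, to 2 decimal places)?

File A: 8,000 × 3 × 1 = 24,000 bytes/s.
File B: 96,000 × 1 × 1 = 96,000 bytes/s.
File B is larger; ratio = 10,752,000 / 2,688,000 = 4.00.

File B, by a factor of 4.00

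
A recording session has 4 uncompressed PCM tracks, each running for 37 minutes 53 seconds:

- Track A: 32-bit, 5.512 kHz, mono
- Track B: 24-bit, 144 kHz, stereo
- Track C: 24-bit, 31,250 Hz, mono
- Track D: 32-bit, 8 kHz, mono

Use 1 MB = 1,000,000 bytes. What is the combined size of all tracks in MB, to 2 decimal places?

37 minutes 53 seconds = 2,273 s.
Track A: 5,512 × 2,273 × 4 × 1 = 50,115,104 bytes.
Track B: 144,000 × 2,273 × 3 × 2 = 1,963,872,000 bytes.
Track C: 31,250 × 2,273 × 3 × 1 = 213,093,750 bytes.
Track D: 8,000 × 2,273 × 4 × 1 = 72,736,000 bytes.
Total = 2,299,816,854 bytes = 2299.82 MB.

2299.82 MB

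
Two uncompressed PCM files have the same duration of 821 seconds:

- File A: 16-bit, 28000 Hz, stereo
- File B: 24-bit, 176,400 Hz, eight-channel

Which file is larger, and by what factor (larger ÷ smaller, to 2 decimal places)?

File B, by a factor of 37.80

File A: 28,000 × 2 × 2 = 112,000 bytes/s.
File B: 176,400 × 3 × 8 = 4,233,600 bytes/s.
File B is larger; ratio = 3,475,785,600 / 91,952,000 = 37.80.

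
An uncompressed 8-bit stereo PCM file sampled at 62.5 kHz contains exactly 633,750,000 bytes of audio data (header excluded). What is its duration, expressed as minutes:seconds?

84:30

Byte rate = 62,500 × 1 × 2 = 125,000 bytes/s.
Duration = 633,750,000 / 125,000 = 5,070 s.
5,070 s = 84:30.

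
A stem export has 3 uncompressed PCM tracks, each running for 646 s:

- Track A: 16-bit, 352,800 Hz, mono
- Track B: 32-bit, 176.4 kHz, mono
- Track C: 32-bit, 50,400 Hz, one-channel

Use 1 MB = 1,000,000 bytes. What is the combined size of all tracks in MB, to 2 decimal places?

Track A: 352,800 × 646 × 2 × 1 = 455,817,600 bytes.
Track B: 176,400 × 646 × 4 × 1 = 455,817,600 bytes.
Track C: 50,400 × 646 × 4 × 1 = 130,233,600 bytes.
Total = 1,041,868,800 bytes = 1041.87 MB.

1041.87 MB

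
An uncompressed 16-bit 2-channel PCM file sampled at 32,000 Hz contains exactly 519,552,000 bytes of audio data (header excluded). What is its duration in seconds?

Byte rate = 32,000 × 2 × 2 = 128,000 bytes/s.
Duration = 519,552,000 / 128,000 = 4,059 s.

4,059 seconds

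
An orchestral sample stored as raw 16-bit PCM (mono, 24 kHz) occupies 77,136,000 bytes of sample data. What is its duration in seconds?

Byte rate = 24,000 × 2 × 1 = 48,000 bytes/s.
Duration = 77,136,000 / 48,000 = 1,607 s.

1,607 seconds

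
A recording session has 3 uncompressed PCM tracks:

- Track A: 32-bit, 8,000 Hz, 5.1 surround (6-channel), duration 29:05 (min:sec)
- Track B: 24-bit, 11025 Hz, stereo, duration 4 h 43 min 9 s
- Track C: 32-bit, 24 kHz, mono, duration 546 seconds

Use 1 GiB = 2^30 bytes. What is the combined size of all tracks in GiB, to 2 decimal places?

1.41 GiB

Track A: 29:05 (min:sec) = 1,745 s; 8,000 × 1,745 × 4 × 6 = 335,040,000 bytes.
Track B: 4 h 43 min 9 s = 16,989 s; 11,025 × 16,989 × 3 × 2 = 1,123,822,350 bytes.
Track C: 24,000 × 546 × 4 × 1 = 52,416,000 bytes.
Total = 1,511,278,350 bytes = 1.41 GiB.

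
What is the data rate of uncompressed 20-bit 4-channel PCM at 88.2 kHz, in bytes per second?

Bit rate = 88,200 × 20 × 4 = 7,056,000 bits/s.
7,056,000 / 8 = 882,000 bytes/s.

882,000 bytes/s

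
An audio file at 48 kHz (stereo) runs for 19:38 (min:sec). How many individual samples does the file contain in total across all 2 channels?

113,088,000 samples

19:38 (min:sec) = 1,178 s.
48,000 × 1,178 s × 2 ch = 113,088,000 samples.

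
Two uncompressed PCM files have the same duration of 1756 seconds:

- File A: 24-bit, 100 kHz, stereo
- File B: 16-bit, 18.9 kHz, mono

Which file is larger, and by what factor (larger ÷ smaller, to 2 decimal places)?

File A: 100,000 × 3 × 2 = 600,000 bytes/s.
File B: 18,900 × 2 × 1 = 37,800 bytes/s.
File A is larger; ratio = 1,053,600,000 / 66,376,800 = 15.87.

File A, by a factor of 15.87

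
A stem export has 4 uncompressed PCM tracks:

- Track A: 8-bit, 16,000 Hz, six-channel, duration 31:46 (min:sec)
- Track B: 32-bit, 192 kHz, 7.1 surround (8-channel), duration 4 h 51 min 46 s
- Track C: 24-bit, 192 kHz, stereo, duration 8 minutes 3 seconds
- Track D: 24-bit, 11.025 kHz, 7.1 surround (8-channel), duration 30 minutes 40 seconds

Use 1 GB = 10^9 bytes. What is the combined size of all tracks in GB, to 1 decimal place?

108.8 GB

Track A: 31:46 (min:sec) = 1,906 s; 16,000 × 1,906 × 1 × 6 = 182,976,000 bytes.
Track B: 4 h 51 min 46 s = 17,506 s; 192,000 × 17,506 × 4 × 8 = 107,556,864,000 bytes.
Track C: 8 minutes 3 seconds = 483 s; 192,000 × 483 × 3 × 2 = 556,416,000 bytes.
Track D: 30 minutes 40 seconds = 1,840 s; 11,025 × 1,840 × 3 × 8 = 486,864,000 bytes.
Total = 108,783,120,000 bytes = 108.8 GB.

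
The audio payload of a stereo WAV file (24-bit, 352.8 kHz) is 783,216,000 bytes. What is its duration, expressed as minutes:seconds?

6:10

Byte rate = 352,800 × 3 × 2 = 2,116,800 bytes/s.
Duration = 783,216,000 / 2,116,800 = 370 s.
370 s = 6:10.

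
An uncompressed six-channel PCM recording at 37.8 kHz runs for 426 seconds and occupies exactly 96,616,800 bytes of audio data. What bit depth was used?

8 bits

Bytes per sample = 96,616,800 / (37,800 × 426 × 6) = 96,616,800 / 96,616,800 = 1.
Bit depth = 1 × 8 = 8 bits.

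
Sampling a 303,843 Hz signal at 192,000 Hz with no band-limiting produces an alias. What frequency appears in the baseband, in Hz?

80,157 Hz

Nyquist = 192,000/2 = 96,000 Hz; 303,843 Hz exceeds it.
Alias = |303,843 − 2×192,000| = |303,843 − 384,000| = 80,157 Hz.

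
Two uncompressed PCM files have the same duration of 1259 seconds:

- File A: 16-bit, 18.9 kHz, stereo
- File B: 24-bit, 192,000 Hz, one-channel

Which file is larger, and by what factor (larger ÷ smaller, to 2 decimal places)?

File A: 18,900 × 2 × 2 = 75,600 bytes/s.
File B: 192,000 × 3 × 1 = 576,000 bytes/s.
File B is larger; ratio = 725,184,000 / 95,180,400 = 7.62.

File B, by a factor of 7.62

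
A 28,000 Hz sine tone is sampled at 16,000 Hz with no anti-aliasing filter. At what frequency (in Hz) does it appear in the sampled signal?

Nyquist = 16,000/2 = 8,000 Hz; 28,000 Hz exceeds it.
Alias = |28,000 − 2×16,000| = |28,000 − 32,000| = 4,000 Hz.

4,000 Hz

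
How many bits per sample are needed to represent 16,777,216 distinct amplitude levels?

24 bits

log2(16,777,216) = 24.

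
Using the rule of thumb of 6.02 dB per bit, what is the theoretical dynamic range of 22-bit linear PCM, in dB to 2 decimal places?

132.44 dB

22 × 6.02 = 132.44 dB.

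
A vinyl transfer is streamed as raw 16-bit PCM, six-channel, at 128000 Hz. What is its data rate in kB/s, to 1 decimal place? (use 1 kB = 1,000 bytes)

1536.0 kB/s

Bit rate = 128,000 × 16 × 6 = 12,288,000 bits/s.
12,288,000 / 8 = 1,536,000 B/s = 1536.0 kB/s.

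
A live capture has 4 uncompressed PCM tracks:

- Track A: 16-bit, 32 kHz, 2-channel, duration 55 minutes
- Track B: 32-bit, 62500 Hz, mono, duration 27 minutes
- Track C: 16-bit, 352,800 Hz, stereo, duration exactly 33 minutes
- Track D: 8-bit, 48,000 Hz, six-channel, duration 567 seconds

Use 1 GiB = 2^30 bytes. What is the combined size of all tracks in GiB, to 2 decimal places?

Track A: 55 minutes = 3,300 s; 32,000 × 3,300 × 2 × 2 = 422,400,000 bytes.
Track B: 27 minutes = 1,620 s; 62,500 × 1,620 × 4 × 1 = 405,000,000 bytes.
Track C: exactly 33 minutes = 1,980 s; 352,800 × 1,980 × 2 × 2 = 2,794,176,000 bytes.
Track D: 48,000 × 567 × 1 × 6 = 163,296,000 bytes.
Total = 3,784,872,000 bytes = 3.52 GiB.

3.52 GiB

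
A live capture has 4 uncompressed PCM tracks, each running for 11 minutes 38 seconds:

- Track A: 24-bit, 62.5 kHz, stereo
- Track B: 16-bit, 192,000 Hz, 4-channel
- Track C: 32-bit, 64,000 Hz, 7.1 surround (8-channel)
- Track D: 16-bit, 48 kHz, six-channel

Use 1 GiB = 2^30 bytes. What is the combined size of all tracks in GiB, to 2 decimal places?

11 minutes 38 seconds = 698 s.
Track A: 62,500 × 698 × 3 × 2 = 261,750,000 bytes.
Track B: 192,000 × 698 × 2 × 4 = 1,072,128,000 bytes.
Track C: 64,000 × 698 × 4 × 8 = 1,429,504,000 bytes.
Track D: 48,000 × 698 × 2 × 6 = 402,048,000 bytes.
Total = 3,165,430,000 bytes = 2.95 GiB.

2.95 GiB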